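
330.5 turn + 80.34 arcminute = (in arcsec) 4.283e+08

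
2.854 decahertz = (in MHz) 2.854e-05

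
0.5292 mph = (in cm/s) 23.66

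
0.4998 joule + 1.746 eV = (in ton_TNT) 1.195e-10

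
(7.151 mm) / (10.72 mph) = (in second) 0.001492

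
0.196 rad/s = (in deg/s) 11.23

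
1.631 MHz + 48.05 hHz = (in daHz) 1.636e+05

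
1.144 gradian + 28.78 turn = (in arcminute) 6.217e+05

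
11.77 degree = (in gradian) 13.08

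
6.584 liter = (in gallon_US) 1.739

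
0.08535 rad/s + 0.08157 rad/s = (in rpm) 1.594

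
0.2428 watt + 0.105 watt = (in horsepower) 0.0004664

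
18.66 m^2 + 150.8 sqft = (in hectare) 0.003267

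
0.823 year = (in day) 300.4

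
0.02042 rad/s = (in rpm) 0.195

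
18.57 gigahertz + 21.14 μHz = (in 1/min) 1.114e+12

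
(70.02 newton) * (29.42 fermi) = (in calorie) 4.923e-13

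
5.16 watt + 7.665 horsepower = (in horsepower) 7.672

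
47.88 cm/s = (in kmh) 1.724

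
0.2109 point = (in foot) 0.0002441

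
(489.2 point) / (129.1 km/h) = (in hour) 1.337e-06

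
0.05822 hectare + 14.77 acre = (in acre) 14.91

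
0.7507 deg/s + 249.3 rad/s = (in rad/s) 249.3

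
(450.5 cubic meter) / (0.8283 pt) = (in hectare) 154.2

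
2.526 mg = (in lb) 5.569e-06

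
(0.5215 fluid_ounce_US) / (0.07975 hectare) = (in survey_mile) 1.202e-11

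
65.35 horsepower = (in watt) 4.873e+04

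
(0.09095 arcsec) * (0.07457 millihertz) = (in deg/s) 1.884e-09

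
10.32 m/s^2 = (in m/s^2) 10.32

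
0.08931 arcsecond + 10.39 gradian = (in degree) 9.351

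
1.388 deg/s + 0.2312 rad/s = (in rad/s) 0.2554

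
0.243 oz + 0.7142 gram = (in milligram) 7603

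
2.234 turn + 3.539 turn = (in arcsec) 7.482e+06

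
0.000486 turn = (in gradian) 0.1944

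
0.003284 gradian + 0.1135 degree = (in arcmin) 6.987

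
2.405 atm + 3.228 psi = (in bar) 2.659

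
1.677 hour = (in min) 100.6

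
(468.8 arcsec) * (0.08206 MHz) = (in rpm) 1781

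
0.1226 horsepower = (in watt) 91.42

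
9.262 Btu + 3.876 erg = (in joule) 9772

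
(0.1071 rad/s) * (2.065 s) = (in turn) 0.0352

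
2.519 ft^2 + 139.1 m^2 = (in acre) 0.03443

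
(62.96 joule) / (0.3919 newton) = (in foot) 527.1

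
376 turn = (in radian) 2362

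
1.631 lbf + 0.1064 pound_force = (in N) 7.728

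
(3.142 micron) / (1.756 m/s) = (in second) 1.789e-06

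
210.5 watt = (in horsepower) 0.2823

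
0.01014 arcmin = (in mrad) 0.00295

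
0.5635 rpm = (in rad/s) 0.05901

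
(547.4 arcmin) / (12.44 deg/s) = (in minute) 0.01222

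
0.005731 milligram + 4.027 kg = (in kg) 4.027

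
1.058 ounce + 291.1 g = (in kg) 0.3211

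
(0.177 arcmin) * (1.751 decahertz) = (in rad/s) 0.0009015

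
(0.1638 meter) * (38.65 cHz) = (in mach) 0.0001859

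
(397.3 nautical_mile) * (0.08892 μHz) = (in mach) 0.0001922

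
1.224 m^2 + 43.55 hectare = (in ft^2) 4.688e+06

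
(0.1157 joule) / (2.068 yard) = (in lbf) 0.01375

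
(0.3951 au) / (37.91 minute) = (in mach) 7.632e+04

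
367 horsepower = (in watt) 2.737e+05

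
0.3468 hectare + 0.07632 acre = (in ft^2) 4.065e+04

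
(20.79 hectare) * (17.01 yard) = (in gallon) 8.542e+08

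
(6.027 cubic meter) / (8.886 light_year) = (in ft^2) 7.717e-16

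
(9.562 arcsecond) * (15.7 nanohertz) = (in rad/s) 7.278e-13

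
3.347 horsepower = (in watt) 2496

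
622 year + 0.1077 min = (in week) 3.243e+04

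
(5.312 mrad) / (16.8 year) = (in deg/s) 5.745e-10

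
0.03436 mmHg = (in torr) 0.03436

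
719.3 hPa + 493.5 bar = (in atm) 487.8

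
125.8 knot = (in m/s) 64.72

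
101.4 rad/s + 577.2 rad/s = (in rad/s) 678.6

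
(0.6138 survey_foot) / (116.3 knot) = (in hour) 8.686e-07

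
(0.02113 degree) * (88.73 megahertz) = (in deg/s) 1.875e+06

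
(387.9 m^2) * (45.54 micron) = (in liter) 17.66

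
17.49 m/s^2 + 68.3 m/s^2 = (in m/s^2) 85.79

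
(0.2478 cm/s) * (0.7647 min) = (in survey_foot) 0.373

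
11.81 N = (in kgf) 1.204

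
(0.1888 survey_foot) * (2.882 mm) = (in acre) 4.098e-08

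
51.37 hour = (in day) 2.14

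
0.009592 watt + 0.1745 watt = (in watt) 0.1841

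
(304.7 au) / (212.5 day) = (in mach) 7291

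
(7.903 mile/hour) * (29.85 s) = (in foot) 346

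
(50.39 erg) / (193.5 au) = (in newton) 1.741e-19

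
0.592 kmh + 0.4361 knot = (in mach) 0.001142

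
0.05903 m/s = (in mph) 0.132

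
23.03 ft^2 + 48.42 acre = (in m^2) 1.96e+05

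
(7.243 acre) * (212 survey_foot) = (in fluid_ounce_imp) 6.666e+10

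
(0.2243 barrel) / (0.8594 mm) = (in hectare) 0.00415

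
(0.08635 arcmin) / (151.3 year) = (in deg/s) 3.016e-13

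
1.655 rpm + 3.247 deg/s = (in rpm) 2.196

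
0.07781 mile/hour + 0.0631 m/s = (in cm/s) 9.788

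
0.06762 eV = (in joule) 1.083e-20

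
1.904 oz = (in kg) 0.05398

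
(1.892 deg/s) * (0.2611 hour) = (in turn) 4.94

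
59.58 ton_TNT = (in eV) 1.556e+30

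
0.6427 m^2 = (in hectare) 6.427e-05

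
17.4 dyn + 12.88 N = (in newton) 12.88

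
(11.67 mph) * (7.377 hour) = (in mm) 1.385e+08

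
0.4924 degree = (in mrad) 8.594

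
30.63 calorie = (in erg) 1.282e+09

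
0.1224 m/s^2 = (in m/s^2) 0.1224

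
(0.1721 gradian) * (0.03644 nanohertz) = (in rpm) 9.407e-13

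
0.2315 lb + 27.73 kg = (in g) 2.784e+04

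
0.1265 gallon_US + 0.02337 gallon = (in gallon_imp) 0.1248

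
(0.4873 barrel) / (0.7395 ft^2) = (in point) 3197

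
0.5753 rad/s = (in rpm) 5.494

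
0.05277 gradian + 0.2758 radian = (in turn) 0.04403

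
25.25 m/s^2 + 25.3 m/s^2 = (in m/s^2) 50.55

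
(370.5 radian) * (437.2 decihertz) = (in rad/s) 1.62e+04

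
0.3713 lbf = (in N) 1.652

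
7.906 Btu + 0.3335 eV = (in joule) 8341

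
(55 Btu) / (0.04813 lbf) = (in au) 1.812e-06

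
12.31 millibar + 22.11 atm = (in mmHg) 1.681e+04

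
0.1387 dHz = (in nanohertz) 1.387e+07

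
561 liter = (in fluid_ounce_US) 1.897e+04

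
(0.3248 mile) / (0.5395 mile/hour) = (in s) 2167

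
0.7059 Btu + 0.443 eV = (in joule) 744.8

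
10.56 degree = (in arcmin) 633.6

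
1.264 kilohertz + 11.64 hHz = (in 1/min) 1.457e+05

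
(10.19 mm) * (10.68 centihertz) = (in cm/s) 0.1088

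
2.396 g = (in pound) 0.005282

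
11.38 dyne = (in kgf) 1.16e-05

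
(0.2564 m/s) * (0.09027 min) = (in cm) 138.9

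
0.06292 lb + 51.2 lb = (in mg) 2.325e+07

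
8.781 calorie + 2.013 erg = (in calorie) 8.781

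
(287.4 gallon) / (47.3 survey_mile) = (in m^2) 1.429e-05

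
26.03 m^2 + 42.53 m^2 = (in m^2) 68.56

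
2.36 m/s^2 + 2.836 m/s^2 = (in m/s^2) 5.196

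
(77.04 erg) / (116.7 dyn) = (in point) 18.71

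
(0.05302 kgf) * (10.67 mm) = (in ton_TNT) 1.326e-12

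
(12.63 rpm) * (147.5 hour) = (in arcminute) 2.414e+09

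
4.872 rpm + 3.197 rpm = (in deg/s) 48.41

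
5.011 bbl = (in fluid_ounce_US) 2.694e+04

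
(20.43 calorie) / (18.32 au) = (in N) 3.119e-11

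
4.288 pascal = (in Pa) 4.288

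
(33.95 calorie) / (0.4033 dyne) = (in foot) 1.156e+08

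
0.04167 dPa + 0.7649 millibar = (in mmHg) 0.5738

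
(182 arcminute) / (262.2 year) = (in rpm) 6.114e-11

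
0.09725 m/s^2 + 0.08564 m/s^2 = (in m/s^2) 0.1829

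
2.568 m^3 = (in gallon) 678.4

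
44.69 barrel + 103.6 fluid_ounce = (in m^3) 7.108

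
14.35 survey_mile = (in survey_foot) 7.577e+04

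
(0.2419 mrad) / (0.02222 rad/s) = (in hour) 3.024e-06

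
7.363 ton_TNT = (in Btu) 2.92e+07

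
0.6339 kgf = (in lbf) 1.398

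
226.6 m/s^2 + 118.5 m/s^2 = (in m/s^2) 345.1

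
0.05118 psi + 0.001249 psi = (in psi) 0.05243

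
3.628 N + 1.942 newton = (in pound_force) 1.252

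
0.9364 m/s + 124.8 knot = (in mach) 0.1913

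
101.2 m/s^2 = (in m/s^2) 101.2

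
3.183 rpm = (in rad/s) 0.3333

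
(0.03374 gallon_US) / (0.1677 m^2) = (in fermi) 7.616e+11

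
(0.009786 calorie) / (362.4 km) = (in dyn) 0.0113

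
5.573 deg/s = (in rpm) 0.9288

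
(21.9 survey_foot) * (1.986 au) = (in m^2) 1.983e+12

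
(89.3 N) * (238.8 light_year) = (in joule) 2.017e+20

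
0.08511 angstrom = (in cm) 8.511e-10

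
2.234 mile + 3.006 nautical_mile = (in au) 6.125e-08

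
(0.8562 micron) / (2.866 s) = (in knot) 5.807e-07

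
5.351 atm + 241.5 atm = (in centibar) 2.501e+04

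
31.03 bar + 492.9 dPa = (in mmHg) 2.327e+04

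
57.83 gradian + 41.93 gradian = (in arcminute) 5387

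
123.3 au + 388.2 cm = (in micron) 1.845e+19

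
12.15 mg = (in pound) 2.679e-05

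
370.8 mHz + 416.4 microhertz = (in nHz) 3.712e+08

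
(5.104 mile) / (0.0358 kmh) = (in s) 8.26e+05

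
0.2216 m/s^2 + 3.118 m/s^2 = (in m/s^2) 3.34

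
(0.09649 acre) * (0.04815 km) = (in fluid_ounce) 6.358e+08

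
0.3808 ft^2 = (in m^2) 0.03538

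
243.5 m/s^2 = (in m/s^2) 243.5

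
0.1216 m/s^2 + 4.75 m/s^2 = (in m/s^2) 4.872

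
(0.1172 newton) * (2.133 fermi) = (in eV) 1560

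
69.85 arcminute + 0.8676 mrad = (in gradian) 1.349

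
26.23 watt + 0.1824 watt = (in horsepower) 0.03542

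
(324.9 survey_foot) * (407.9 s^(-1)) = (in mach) 118.6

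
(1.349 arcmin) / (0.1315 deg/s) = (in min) 0.00285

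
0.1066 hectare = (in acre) 0.2634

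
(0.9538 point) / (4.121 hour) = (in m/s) 2.268e-08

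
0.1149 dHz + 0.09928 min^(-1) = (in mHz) 13.14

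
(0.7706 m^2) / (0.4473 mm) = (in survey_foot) 5652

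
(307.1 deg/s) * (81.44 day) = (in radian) 3.771e+07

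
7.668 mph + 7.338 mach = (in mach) 7.348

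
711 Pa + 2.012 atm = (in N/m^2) 2.046e+05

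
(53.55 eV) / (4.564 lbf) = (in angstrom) 4.226e-09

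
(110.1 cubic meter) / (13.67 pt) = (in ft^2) 2.457e+05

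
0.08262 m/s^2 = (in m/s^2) 0.08262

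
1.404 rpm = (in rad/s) 0.147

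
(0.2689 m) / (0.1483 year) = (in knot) 1.118e-07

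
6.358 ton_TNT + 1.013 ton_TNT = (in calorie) 7.371e+09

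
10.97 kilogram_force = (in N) 107.6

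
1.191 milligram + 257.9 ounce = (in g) 7311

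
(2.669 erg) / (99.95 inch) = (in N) 1.051e-07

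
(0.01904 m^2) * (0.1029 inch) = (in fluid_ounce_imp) 1.751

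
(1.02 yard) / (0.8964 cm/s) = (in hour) 0.0289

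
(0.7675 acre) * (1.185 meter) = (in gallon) 9.723e+05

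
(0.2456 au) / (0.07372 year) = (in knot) 3.072e+04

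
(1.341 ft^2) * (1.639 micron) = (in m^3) 2.042e-07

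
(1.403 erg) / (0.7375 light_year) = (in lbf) 4.52e-24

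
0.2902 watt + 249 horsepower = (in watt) 1.857e+05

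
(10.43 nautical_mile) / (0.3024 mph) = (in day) 1.654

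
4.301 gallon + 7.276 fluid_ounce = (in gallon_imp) 3.629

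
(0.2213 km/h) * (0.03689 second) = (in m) 0.002268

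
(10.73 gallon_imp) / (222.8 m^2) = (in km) 2.189e-07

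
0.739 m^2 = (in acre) 0.0001826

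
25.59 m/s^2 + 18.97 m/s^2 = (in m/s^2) 44.56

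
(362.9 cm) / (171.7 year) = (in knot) 1.303e-09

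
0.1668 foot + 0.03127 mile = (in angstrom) 5.038e+11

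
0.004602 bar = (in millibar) 4.602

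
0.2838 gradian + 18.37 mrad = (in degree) 1.308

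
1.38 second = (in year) 4.376e-08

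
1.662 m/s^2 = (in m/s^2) 1.662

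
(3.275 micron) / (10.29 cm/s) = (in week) 5.262e-11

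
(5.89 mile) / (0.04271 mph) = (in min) 8274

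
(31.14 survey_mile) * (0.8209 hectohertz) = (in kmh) 1.481e+07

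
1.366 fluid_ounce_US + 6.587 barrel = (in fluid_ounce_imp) 3.686e+04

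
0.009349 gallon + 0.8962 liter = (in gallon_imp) 0.2049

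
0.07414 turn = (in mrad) 465.8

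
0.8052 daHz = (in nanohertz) 8.052e+09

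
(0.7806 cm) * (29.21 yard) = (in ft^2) 2.244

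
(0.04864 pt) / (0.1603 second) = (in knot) 0.0002081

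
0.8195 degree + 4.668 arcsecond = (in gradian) 0.912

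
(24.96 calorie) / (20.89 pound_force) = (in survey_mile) 0.0006983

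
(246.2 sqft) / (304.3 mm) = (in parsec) 2.436e-15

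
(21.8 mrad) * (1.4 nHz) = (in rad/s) 3.052e-11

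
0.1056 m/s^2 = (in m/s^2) 0.1056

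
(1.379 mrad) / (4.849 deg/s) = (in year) 5.167e-10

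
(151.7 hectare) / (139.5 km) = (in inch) 428.1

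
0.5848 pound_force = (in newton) 2.601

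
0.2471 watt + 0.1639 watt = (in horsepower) 0.0005512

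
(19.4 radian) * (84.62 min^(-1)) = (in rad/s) 27.36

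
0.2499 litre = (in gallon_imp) 0.05497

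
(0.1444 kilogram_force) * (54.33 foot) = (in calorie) 5.605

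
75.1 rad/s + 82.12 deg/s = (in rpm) 730.8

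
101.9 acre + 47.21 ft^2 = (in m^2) 4.124e+05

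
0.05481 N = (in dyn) 5481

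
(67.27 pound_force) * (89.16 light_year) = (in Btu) 2.392e+17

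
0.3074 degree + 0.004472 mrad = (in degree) 0.3077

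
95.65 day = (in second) 8.264e+06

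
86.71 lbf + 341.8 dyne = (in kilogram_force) 39.33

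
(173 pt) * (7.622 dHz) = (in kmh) 0.1675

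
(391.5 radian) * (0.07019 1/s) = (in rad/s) 27.48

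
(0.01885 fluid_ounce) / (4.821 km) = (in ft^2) 1.245e-09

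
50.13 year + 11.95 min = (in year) 50.13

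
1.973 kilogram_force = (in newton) 19.35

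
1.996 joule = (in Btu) 0.001892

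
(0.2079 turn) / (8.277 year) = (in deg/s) 2.867e-07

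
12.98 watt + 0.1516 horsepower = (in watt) 126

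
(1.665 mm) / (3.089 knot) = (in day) 1.213e-08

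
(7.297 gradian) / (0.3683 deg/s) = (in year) 5.654e-07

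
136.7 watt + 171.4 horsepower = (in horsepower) 171.6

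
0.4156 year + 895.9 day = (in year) 2.87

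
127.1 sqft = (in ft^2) 127.1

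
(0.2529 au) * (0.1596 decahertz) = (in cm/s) 6.038e+12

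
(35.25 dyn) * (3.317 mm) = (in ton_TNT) 2.795e-16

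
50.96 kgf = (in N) 499.7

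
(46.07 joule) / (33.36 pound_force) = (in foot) 1.019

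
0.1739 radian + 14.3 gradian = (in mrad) 398.5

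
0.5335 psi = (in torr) 27.59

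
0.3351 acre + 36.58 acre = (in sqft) 1.608e+06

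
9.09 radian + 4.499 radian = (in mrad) 1.359e+04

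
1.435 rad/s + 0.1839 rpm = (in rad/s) 1.454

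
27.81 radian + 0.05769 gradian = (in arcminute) 9.561e+04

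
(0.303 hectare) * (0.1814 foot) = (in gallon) 4.426e+04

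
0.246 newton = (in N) 0.246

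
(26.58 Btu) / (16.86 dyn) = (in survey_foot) 5.457e+08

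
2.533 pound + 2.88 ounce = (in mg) 1.231e+06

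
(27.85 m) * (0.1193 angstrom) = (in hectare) 3.323e-14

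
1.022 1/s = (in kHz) 0.001022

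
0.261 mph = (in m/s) 0.1167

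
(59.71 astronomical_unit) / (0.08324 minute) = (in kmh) 6.439e+12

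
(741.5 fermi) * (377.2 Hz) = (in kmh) 1.007e-09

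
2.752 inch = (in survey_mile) 4.343e-05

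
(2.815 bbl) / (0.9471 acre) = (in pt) 0.331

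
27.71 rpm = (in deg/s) 166.3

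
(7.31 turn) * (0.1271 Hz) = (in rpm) 55.75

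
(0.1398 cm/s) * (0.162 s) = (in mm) 0.2265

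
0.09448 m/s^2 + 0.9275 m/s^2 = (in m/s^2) 1.022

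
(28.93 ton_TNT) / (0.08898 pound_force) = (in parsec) 9.911e-06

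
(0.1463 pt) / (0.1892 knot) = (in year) 1.681e-11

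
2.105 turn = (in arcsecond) 2.728e+06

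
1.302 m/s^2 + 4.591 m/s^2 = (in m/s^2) 5.893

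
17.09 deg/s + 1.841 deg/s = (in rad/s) 0.3304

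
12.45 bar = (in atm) 12.29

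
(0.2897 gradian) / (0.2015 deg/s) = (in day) 1.498e-05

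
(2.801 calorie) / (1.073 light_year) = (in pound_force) 2.595e-16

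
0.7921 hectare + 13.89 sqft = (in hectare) 0.7922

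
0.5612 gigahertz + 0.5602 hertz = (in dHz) 5.612e+09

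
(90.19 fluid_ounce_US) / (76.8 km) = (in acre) 8.582e-12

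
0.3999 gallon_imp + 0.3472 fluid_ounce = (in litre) 1.828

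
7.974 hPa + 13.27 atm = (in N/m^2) 1.345e+06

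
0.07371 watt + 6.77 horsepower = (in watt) 5048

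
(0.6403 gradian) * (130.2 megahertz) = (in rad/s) 1.31e+06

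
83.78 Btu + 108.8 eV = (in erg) 8.839e+11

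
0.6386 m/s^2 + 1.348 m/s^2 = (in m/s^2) 1.987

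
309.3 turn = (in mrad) 1.943e+06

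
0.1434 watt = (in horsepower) 0.0001923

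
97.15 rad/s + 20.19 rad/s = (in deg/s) 6723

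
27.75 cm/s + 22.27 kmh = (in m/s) 6.464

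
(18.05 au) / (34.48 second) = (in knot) 1.522e+11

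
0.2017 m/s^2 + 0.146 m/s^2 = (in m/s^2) 0.3477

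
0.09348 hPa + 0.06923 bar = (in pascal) 6932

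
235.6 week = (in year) 4.518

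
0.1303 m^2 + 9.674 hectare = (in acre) 23.91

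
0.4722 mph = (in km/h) 0.7599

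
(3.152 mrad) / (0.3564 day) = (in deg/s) 5.865e-06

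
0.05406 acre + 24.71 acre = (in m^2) 1.002e+05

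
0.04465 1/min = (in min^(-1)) 0.04465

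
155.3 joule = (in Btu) 0.1472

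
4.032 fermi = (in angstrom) 4.032e-05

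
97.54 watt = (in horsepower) 0.1308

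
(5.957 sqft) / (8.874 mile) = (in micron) 38.75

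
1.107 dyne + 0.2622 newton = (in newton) 0.2622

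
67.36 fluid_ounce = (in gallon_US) 0.5262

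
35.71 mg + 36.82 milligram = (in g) 0.07253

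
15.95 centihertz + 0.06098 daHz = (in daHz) 0.07693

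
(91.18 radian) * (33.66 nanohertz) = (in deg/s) 0.0001758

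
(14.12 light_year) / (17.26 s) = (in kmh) 2.786e+16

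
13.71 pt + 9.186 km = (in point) 2.604e+07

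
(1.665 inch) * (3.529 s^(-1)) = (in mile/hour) 0.3339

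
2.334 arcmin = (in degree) 0.0389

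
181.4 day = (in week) 25.91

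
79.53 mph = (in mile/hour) 79.53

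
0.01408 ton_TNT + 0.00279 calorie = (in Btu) 5.584e+04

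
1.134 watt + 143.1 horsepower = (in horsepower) 143.1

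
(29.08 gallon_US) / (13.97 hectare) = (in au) 5.267e-18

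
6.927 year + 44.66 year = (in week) 2690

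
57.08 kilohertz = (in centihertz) 5.708e+06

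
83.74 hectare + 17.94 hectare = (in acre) 251.3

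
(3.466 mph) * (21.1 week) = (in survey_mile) 1.229e+04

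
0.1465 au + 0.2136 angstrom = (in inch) 8.628e+11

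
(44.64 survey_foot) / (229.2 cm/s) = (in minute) 0.09894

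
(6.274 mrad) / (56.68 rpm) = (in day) 1.223e-08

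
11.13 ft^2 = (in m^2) 1.034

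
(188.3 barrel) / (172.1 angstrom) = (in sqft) 1.872e+10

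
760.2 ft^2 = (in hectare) 0.007062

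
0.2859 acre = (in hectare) 0.1157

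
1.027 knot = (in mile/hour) 1.182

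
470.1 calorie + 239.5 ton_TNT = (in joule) 1.002e+12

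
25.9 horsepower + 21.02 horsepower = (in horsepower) 46.92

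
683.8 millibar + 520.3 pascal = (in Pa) 6.89e+04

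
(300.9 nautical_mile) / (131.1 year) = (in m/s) 0.0001348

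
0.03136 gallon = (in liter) 0.1187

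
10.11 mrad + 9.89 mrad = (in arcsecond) 4125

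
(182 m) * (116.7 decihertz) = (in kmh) 7646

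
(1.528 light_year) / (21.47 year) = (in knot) 4.15e+07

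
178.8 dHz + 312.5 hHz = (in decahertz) 3127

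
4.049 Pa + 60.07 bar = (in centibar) 6007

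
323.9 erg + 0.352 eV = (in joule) 3.239e-05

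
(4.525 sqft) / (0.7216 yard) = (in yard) 0.6968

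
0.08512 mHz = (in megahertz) 8.512e-11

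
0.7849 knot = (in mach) 0.001186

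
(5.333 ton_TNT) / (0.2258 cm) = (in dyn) 9.882e+17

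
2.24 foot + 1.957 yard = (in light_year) 2.613e-16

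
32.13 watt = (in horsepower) 0.04309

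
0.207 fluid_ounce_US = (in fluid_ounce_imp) 0.2155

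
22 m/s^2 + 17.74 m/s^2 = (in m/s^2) 39.74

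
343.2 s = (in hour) 0.09533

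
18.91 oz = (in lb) 1.182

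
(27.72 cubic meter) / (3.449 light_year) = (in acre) 2.099e-19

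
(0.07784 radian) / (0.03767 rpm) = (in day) 0.0002284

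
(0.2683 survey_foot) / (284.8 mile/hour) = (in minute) 1.071e-05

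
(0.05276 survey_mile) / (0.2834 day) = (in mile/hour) 0.007757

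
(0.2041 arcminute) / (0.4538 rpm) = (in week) 2.066e-09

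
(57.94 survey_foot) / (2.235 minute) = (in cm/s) 13.17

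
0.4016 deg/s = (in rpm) 0.06693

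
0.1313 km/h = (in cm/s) 3.647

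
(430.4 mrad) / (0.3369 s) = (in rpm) 12.2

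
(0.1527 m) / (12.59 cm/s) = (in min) 0.02021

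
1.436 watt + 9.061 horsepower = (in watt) 6758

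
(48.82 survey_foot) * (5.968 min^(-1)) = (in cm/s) 148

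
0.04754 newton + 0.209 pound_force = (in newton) 0.9772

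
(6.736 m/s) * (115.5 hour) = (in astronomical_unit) 1.872e-05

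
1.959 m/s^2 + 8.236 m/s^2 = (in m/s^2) 10.2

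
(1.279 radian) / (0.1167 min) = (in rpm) 1.744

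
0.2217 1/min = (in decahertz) 0.0003695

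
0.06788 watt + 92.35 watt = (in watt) 92.42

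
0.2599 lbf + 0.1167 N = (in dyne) 1.273e+05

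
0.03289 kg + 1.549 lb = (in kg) 0.7355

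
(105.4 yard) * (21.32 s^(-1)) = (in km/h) 7397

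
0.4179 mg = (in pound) 9.213e-07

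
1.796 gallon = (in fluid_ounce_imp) 239.3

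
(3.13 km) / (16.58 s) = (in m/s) 188.8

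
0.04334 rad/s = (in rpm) 0.4139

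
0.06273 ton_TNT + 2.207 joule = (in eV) 1.638e+27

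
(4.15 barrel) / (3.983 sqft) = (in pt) 5054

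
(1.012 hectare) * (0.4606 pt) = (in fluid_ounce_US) 5.56e+04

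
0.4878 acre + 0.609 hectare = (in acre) 1.993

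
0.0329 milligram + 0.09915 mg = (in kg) 1.32e-07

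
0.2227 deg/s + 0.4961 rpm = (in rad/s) 0.05584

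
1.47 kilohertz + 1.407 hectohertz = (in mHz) 1.611e+06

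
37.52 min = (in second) 2251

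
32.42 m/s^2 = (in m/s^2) 32.42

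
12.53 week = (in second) 7.578e+06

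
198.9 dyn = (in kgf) 0.0002028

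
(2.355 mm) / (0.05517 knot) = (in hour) 2.305e-05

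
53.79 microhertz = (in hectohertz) 5.379e-07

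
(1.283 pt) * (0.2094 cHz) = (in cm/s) 9.478e-05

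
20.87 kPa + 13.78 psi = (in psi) 16.81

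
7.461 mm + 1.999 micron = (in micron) 7463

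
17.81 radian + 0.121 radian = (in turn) 2.854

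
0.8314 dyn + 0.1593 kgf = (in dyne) 1.562e+05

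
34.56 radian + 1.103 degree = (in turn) 5.503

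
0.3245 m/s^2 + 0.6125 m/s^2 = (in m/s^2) 0.937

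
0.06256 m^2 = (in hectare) 6.256e-06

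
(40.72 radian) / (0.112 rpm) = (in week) 0.00574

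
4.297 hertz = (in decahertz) 0.4297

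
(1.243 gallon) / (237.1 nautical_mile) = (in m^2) 1.072e-08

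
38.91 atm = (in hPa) 3.943e+04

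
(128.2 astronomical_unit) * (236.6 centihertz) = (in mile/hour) 1.015e+14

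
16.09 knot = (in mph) 18.52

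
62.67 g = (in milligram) 6.267e+04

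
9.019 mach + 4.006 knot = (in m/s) 3073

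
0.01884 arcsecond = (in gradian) 5.815e-06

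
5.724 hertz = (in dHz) 57.24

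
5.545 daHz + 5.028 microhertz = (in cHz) 5545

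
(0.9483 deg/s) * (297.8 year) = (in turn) 2.474e+07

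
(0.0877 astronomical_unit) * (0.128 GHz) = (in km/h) 6.046e+18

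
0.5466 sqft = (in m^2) 0.05078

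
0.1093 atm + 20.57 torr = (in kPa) 13.82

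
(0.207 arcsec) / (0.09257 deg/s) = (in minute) 1.035e-05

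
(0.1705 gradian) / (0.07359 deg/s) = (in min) 0.03475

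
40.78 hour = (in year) 0.004655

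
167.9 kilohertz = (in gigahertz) 0.0001679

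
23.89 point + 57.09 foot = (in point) 4.935e+04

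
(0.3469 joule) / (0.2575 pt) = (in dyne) 3.819e+08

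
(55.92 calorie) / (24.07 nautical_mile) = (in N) 0.005249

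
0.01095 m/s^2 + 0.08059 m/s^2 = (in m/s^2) 0.09154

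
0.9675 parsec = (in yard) 3.265e+16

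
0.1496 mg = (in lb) 3.298e-07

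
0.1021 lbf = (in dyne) 4.542e+04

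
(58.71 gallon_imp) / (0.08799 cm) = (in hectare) 0.03033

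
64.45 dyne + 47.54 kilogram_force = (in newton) 466.2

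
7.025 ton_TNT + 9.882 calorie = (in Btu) 2.786e+07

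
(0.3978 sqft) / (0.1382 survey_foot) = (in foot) 2.878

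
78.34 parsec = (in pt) 6.852e+21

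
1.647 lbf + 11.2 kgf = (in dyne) 1.172e+07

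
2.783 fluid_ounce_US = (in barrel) 0.0005177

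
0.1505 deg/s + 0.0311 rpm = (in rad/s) 0.005884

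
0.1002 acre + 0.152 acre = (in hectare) 0.1021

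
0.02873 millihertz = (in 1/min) 0.001724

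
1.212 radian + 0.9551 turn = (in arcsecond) 1.488e+06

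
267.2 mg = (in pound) 0.0005891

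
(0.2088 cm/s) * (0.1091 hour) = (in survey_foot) 2.691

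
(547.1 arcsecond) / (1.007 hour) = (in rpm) 6.987e-06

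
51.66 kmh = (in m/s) 14.35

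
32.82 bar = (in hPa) 3.282e+04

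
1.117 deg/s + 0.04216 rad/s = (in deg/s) 3.533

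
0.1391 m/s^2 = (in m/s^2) 0.1391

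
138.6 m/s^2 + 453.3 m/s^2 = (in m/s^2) 591.9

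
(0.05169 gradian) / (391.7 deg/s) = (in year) 3.766e-12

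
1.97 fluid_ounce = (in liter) 0.05826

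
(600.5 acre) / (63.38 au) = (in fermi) 2.563e+08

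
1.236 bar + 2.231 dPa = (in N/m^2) 1.236e+05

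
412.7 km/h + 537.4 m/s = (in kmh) 2347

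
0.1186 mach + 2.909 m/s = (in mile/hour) 96.84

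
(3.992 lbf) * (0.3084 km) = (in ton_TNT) 1.309e-06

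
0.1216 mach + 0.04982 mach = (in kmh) 210.1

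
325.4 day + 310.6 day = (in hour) 1.526e+04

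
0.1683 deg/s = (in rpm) 0.02805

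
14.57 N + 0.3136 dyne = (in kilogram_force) 1.486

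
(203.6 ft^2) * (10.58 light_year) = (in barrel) 1.191e+19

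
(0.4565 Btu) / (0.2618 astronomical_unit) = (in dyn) 0.00123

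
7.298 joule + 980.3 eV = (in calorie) 1.744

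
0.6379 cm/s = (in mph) 0.01427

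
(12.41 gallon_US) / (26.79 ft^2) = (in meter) 0.01887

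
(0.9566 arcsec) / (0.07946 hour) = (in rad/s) 1.621e-08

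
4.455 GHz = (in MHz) 4455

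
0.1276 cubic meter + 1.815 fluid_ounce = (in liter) 127.7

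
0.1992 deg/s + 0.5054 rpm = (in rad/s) 0.0564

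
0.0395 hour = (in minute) 2.37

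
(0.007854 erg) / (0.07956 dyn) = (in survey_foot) 0.003239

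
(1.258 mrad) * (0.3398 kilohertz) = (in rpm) 4.082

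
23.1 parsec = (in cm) 7.128e+19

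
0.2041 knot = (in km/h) 0.378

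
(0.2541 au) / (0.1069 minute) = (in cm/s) 5.927e+11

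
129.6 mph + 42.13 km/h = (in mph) 155.8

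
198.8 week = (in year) 3.813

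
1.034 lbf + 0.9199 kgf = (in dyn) 1.362e+06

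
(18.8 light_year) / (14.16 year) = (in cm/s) 3.983e+10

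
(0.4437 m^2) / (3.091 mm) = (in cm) 1.435e+04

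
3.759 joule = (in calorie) 0.8984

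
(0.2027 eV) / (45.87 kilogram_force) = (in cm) 7.22e-21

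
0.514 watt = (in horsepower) 0.0006893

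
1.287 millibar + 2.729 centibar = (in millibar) 28.58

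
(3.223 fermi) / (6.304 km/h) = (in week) 3.043e-21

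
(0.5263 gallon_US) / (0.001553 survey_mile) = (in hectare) 7.971e-08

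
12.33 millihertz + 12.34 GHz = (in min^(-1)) 7.404e+11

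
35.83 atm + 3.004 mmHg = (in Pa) 3.631e+06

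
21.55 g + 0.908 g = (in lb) 0.04951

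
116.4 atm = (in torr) 8.846e+04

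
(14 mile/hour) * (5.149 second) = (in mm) 3.223e+04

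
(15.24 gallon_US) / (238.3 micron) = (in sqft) 2606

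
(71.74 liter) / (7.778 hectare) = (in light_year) 9.749e-23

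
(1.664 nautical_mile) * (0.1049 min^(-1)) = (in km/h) 19.4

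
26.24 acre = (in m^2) 1.062e+05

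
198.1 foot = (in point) 1.712e+05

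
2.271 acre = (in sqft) 9.892e+04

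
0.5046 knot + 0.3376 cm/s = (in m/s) 0.263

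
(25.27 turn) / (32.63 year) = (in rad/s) 1.543e-07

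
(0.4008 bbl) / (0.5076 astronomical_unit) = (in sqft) 9.033e-12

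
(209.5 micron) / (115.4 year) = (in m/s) 5.757e-14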